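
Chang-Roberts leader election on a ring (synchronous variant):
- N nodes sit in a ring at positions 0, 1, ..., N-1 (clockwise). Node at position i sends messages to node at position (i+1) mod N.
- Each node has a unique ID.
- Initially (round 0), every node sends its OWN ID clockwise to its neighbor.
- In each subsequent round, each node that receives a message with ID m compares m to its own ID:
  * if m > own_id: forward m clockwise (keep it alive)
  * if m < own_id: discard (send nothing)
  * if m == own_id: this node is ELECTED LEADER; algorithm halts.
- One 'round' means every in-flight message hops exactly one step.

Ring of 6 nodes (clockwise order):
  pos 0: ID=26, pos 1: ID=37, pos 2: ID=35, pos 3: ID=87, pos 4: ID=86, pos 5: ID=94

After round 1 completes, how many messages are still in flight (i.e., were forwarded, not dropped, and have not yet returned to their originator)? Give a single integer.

Round 1: pos1(id37) recv 26: drop; pos2(id35) recv 37: fwd; pos3(id87) recv 35: drop; pos4(id86) recv 87: fwd; pos5(id94) recv 86: drop; pos0(id26) recv 94: fwd
After round 1: 3 messages still in flight

Answer: 3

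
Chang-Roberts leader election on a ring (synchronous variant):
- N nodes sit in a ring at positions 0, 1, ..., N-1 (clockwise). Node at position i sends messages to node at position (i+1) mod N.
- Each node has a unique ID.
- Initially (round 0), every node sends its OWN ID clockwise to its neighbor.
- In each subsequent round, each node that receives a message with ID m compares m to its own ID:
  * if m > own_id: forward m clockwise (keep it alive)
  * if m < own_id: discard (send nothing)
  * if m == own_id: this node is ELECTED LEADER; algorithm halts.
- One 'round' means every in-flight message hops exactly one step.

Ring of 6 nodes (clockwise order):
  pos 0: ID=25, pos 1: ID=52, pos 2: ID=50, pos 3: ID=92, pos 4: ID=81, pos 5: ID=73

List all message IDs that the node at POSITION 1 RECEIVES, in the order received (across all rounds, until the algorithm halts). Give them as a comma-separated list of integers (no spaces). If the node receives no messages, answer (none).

Answer: 25,73,81,92

Derivation:
Round 1: pos1(id52) recv 25: drop; pos2(id50) recv 52: fwd; pos3(id92) recv 50: drop; pos4(id81) recv 92: fwd; pos5(id73) recv 81: fwd; pos0(id25) recv 73: fwd
Round 2: pos3(id92) recv 52: drop; pos5(id73) recv 92: fwd; pos0(id25) recv 81: fwd; pos1(id52) recv 73: fwd
Round 3: pos0(id25) recv 92: fwd; pos1(id52) recv 81: fwd; pos2(id50) recv 73: fwd
Round 4: pos1(id52) recv 92: fwd; pos2(id50) recv 81: fwd; pos3(id92) recv 73: drop
Round 5: pos2(id50) recv 92: fwd; pos3(id92) recv 81: drop
Round 6: pos3(id92) recv 92: ELECTED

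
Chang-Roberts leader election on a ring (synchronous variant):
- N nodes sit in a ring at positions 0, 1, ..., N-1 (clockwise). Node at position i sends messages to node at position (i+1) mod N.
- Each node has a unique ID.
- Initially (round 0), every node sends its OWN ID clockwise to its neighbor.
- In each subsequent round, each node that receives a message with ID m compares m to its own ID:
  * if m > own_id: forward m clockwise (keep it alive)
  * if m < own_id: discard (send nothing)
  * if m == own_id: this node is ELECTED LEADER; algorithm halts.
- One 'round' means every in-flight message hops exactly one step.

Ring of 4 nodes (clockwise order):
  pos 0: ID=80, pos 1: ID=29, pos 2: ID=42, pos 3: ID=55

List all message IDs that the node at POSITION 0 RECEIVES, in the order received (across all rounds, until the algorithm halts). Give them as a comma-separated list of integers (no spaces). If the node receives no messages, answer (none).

Round 1: pos1(id29) recv 80: fwd; pos2(id42) recv 29: drop; pos3(id55) recv 42: drop; pos0(id80) recv 55: drop
Round 2: pos2(id42) recv 80: fwd
Round 3: pos3(id55) recv 80: fwd
Round 4: pos0(id80) recv 80: ELECTED

Answer: 55,80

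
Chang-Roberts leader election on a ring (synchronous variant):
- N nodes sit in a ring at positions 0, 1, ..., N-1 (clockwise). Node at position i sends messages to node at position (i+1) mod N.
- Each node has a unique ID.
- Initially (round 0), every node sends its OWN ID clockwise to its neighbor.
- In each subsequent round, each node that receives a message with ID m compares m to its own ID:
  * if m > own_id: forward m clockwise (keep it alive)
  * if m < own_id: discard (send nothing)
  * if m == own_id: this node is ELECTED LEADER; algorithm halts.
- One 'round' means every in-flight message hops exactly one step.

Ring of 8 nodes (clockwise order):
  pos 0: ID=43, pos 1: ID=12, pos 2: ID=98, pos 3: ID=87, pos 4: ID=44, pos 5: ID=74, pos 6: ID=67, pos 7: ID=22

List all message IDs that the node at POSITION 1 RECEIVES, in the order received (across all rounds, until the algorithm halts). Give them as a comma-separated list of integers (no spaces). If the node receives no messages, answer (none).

Answer: 43,67,74,87,98

Derivation:
Round 1: pos1(id12) recv 43: fwd; pos2(id98) recv 12: drop; pos3(id87) recv 98: fwd; pos4(id44) recv 87: fwd; pos5(id74) recv 44: drop; pos6(id67) recv 74: fwd; pos7(id22) recv 67: fwd; pos0(id43) recv 22: drop
Round 2: pos2(id98) recv 43: drop; pos4(id44) recv 98: fwd; pos5(id74) recv 87: fwd; pos7(id22) recv 74: fwd; pos0(id43) recv 67: fwd
Round 3: pos5(id74) recv 98: fwd; pos6(id67) recv 87: fwd; pos0(id43) recv 74: fwd; pos1(id12) recv 67: fwd
Round 4: pos6(id67) recv 98: fwd; pos7(id22) recv 87: fwd; pos1(id12) recv 74: fwd; pos2(id98) recv 67: drop
Round 5: pos7(id22) recv 98: fwd; pos0(id43) recv 87: fwd; pos2(id98) recv 74: drop
Round 6: pos0(id43) recv 98: fwd; pos1(id12) recv 87: fwd
Round 7: pos1(id12) recv 98: fwd; pos2(id98) recv 87: drop
Round 8: pos2(id98) recv 98: ELECTED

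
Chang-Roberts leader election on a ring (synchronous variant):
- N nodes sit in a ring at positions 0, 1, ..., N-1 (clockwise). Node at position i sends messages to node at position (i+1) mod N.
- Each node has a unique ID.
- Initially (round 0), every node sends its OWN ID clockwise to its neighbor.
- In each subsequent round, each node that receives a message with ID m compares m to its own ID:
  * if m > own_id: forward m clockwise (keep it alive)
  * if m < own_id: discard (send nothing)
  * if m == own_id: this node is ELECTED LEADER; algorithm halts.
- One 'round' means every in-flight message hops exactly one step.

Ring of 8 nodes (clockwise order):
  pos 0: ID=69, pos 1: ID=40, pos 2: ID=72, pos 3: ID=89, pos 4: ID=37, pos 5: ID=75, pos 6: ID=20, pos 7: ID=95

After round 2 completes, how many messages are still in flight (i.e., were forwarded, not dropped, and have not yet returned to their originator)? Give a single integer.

Answer: 2

Derivation:
Round 1: pos1(id40) recv 69: fwd; pos2(id72) recv 40: drop; pos3(id89) recv 72: drop; pos4(id37) recv 89: fwd; pos5(id75) recv 37: drop; pos6(id20) recv 75: fwd; pos7(id95) recv 20: drop; pos0(id69) recv 95: fwd
Round 2: pos2(id72) recv 69: drop; pos5(id75) recv 89: fwd; pos7(id95) recv 75: drop; pos1(id40) recv 95: fwd
After round 2: 2 messages still in flight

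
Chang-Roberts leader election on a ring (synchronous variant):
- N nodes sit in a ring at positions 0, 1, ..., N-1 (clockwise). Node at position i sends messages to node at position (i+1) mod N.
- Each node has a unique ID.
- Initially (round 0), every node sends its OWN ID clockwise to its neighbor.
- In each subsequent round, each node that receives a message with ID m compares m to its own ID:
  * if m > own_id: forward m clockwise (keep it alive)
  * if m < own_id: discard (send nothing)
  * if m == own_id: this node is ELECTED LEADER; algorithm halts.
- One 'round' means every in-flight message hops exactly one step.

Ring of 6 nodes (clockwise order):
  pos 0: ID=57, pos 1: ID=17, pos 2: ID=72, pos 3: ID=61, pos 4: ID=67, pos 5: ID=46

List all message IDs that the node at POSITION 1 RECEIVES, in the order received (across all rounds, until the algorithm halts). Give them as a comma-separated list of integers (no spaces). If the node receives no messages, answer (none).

Answer: 57,67,72

Derivation:
Round 1: pos1(id17) recv 57: fwd; pos2(id72) recv 17: drop; pos3(id61) recv 72: fwd; pos4(id67) recv 61: drop; pos5(id46) recv 67: fwd; pos0(id57) recv 46: drop
Round 2: pos2(id72) recv 57: drop; pos4(id67) recv 72: fwd; pos0(id57) recv 67: fwd
Round 3: pos5(id46) recv 72: fwd; pos1(id17) recv 67: fwd
Round 4: pos0(id57) recv 72: fwd; pos2(id72) recv 67: drop
Round 5: pos1(id17) recv 72: fwd
Round 6: pos2(id72) recv 72: ELECTED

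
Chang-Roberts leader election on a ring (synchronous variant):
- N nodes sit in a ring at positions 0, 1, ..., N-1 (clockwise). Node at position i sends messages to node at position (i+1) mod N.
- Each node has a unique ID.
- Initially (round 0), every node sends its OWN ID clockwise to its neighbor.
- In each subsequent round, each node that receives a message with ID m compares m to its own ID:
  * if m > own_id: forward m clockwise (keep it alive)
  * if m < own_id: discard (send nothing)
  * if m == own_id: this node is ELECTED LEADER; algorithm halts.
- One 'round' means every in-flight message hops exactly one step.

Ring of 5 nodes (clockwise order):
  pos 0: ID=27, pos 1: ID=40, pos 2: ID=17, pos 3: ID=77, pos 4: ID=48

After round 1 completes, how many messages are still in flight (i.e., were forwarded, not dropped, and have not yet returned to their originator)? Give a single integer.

Answer: 3

Derivation:
Round 1: pos1(id40) recv 27: drop; pos2(id17) recv 40: fwd; pos3(id77) recv 17: drop; pos4(id48) recv 77: fwd; pos0(id27) recv 48: fwd
After round 1: 3 messages still in flight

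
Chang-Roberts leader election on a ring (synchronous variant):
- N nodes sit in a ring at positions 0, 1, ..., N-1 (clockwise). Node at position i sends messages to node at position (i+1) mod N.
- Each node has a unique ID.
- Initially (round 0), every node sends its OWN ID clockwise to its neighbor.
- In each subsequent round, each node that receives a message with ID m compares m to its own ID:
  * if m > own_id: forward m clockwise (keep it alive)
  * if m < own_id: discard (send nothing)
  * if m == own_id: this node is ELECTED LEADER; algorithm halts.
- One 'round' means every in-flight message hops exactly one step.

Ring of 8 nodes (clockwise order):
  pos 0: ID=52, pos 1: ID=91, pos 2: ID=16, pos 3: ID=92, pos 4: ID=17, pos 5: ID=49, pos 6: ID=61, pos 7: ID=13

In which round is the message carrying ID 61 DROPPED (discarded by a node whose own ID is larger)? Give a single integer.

Round 1: pos1(id91) recv 52: drop; pos2(id16) recv 91: fwd; pos3(id92) recv 16: drop; pos4(id17) recv 92: fwd; pos5(id49) recv 17: drop; pos6(id61) recv 49: drop; pos7(id13) recv 61: fwd; pos0(id52) recv 13: drop
Round 2: pos3(id92) recv 91: drop; pos5(id49) recv 92: fwd; pos0(id52) recv 61: fwd
Round 3: pos6(id61) recv 92: fwd; pos1(id91) recv 61: drop
Round 4: pos7(id13) recv 92: fwd
Round 5: pos0(id52) recv 92: fwd
Round 6: pos1(id91) recv 92: fwd
Round 7: pos2(id16) recv 92: fwd
Round 8: pos3(id92) recv 92: ELECTED
Message ID 61 originates at pos 6; dropped at pos 1 in round 3

Answer: 3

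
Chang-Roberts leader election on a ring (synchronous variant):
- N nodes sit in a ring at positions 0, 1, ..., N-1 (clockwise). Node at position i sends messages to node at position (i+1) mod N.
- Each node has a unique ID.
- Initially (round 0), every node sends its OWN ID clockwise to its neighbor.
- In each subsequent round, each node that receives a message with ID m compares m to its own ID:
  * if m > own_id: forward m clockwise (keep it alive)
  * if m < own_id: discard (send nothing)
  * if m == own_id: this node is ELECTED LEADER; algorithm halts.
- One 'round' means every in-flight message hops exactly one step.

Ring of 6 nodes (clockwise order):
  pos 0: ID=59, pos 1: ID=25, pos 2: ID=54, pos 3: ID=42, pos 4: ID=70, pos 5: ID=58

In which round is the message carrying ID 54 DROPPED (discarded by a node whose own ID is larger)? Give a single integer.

Answer: 2

Derivation:
Round 1: pos1(id25) recv 59: fwd; pos2(id54) recv 25: drop; pos3(id42) recv 54: fwd; pos4(id70) recv 42: drop; pos5(id58) recv 70: fwd; pos0(id59) recv 58: drop
Round 2: pos2(id54) recv 59: fwd; pos4(id70) recv 54: drop; pos0(id59) recv 70: fwd
Round 3: pos3(id42) recv 59: fwd; pos1(id25) recv 70: fwd
Round 4: pos4(id70) recv 59: drop; pos2(id54) recv 70: fwd
Round 5: pos3(id42) recv 70: fwd
Round 6: pos4(id70) recv 70: ELECTED
Message ID 54 originates at pos 2; dropped at pos 4 in round 2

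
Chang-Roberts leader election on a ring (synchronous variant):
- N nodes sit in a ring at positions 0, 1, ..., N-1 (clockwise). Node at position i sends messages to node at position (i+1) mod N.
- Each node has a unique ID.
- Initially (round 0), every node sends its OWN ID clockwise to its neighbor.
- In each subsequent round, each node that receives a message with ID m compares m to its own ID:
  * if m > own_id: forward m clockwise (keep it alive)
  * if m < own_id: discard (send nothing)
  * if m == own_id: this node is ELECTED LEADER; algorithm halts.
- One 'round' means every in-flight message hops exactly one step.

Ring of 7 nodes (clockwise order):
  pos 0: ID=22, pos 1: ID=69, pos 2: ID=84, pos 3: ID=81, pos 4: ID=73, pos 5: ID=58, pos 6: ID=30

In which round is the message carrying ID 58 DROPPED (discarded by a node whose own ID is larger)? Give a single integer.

Round 1: pos1(id69) recv 22: drop; pos2(id84) recv 69: drop; pos3(id81) recv 84: fwd; pos4(id73) recv 81: fwd; pos5(id58) recv 73: fwd; pos6(id30) recv 58: fwd; pos0(id22) recv 30: fwd
Round 2: pos4(id73) recv 84: fwd; pos5(id58) recv 81: fwd; pos6(id30) recv 73: fwd; pos0(id22) recv 58: fwd; pos1(id69) recv 30: drop
Round 3: pos5(id58) recv 84: fwd; pos6(id30) recv 81: fwd; pos0(id22) recv 73: fwd; pos1(id69) recv 58: drop
Round 4: pos6(id30) recv 84: fwd; pos0(id22) recv 81: fwd; pos1(id69) recv 73: fwd
Round 5: pos0(id22) recv 84: fwd; pos1(id69) recv 81: fwd; pos2(id84) recv 73: drop
Round 6: pos1(id69) recv 84: fwd; pos2(id84) recv 81: drop
Round 7: pos2(id84) recv 84: ELECTED
Message ID 58 originates at pos 5; dropped at pos 1 in round 3

Answer: 3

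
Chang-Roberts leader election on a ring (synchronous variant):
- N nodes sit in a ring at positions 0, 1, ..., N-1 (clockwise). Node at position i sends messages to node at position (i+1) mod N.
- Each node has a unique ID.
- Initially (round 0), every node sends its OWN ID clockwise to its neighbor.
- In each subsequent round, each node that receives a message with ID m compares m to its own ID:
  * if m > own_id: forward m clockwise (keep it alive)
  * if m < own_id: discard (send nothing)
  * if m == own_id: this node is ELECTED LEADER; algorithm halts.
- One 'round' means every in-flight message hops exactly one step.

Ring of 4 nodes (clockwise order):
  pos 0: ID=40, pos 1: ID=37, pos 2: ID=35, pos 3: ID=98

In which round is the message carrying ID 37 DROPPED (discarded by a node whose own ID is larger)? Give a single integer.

Round 1: pos1(id37) recv 40: fwd; pos2(id35) recv 37: fwd; pos3(id98) recv 35: drop; pos0(id40) recv 98: fwd
Round 2: pos2(id35) recv 40: fwd; pos3(id98) recv 37: drop; pos1(id37) recv 98: fwd
Round 3: pos3(id98) recv 40: drop; pos2(id35) recv 98: fwd
Round 4: pos3(id98) recv 98: ELECTED
Message ID 37 originates at pos 1; dropped at pos 3 in round 2

Answer: 2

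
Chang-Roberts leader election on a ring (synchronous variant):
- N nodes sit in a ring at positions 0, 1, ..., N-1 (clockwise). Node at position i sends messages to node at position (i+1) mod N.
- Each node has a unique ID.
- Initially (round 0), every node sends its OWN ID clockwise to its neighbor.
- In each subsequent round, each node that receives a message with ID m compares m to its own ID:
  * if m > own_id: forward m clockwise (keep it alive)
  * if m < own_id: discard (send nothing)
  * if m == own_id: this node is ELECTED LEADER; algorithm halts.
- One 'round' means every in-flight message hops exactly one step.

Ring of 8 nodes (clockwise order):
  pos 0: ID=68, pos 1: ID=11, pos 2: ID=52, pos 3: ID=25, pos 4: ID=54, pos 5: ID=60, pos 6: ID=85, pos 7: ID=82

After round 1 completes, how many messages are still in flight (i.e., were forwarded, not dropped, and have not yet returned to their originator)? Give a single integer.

Answer: 4

Derivation:
Round 1: pos1(id11) recv 68: fwd; pos2(id52) recv 11: drop; pos3(id25) recv 52: fwd; pos4(id54) recv 25: drop; pos5(id60) recv 54: drop; pos6(id85) recv 60: drop; pos7(id82) recv 85: fwd; pos0(id68) recv 82: fwd
After round 1: 4 messages still in flight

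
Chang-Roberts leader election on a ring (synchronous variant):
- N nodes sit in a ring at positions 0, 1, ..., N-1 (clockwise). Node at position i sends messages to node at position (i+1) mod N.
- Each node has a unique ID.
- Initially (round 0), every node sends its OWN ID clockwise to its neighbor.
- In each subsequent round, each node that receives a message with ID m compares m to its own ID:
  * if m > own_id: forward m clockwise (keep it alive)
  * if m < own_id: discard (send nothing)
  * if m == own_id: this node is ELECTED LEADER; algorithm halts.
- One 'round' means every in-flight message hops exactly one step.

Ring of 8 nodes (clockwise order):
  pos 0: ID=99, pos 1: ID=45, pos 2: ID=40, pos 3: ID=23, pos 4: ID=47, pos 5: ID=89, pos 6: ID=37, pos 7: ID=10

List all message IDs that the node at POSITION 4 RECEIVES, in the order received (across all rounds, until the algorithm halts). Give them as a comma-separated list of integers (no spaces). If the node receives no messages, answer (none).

Round 1: pos1(id45) recv 99: fwd; pos2(id40) recv 45: fwd; pos3(id23) recv 40: fwd; pos4(id47) recv 23: drop; pos5(id89) recv 47: drop; pos6(id37) recv 89: fwd; pos7(id10) recv 37: fwd; pos0(id99) recv 10: drop
Round 2: pos2(id40) recv 99: fwd; pos3(id23) recv 45: fwd; pos4(id47) recv 40: drop; pos7(id10) recv 89: fwd; pos0(id99) recv 37: drop
Round 3: pos3(id23) recv 99: fwd; pos4(id47) recv 45: drop; pos0(id99) recv 89: drop
Round 4: pos4(id47) recv 99: fwd
Round 5: pos5(id89) recv 99: fwd
Round 6: pos6(id37) recv 99: fwd
Round 7: pos7(id10) recv 99: fwd
Round 8: pos0(id99) recv 99: ELECTED

Answer: 23,40,45,99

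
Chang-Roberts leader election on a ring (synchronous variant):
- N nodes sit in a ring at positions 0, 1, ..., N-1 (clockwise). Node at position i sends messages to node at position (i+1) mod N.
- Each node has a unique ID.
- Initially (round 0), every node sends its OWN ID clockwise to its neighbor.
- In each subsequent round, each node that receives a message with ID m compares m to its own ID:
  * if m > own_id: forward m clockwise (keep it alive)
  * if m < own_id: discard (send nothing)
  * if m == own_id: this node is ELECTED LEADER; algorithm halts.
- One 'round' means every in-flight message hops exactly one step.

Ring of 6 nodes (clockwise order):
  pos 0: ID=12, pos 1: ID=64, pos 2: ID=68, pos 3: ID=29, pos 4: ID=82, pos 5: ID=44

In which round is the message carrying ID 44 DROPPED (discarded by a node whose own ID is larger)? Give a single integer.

Answer: 2

Derivation:
Round 1: pos1(id64) recv 12: drop; pos2(id68) recv 64: drop; pos3(id29) recv 68: fwd; pos4(id82) recv 29: drop; pos5(id44) recv 82: fwd; pos0(id12) recv 44: fwd
Round 2: pos4(id82) recv 68: drop; pos0(id12) recv 82: fwd; pos1(id64) recv 44: drop
Round 3: pos1(id64) recv 82: fwd
Round 4: pos2(id68) recv 82: fwd
Round 5: pos3(id29) recv 82: fwd
Round 6: pos4(id82) recv 82: ELECTED
Message ID 44 originates at pos 5; dropped at pos 1 in round 2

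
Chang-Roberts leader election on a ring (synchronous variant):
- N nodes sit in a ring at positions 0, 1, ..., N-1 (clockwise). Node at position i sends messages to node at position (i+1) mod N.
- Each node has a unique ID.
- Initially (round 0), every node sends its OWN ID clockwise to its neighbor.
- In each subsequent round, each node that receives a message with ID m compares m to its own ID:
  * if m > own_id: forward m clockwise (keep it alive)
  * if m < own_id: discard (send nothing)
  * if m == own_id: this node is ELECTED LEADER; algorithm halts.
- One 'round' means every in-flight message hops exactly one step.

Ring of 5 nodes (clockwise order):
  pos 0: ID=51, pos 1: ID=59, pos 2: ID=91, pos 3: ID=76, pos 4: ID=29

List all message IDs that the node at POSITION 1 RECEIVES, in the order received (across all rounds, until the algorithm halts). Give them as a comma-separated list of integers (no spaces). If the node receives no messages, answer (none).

Round 1: pos1(id59) recv 51: drop; pos2(id91) recv 59: drop; pos3(id76) recv 91: fwd; pos4(id29) recv 76: fwd; pos0(id51) recv 29: drop
Round 2: pos4(id29) recv 91: fwd; pos0(id51) recv 76: fwd
Round 3: pos0(id51) recv 91: fwd; pos1(id59) recv 76: fwd
Round 4: pos1(id59) recv 91: fwd; pos2(id91) recv 76: drop
Round 5: pos2(id91) recv 91: ELECTED

Answer: 51,76,91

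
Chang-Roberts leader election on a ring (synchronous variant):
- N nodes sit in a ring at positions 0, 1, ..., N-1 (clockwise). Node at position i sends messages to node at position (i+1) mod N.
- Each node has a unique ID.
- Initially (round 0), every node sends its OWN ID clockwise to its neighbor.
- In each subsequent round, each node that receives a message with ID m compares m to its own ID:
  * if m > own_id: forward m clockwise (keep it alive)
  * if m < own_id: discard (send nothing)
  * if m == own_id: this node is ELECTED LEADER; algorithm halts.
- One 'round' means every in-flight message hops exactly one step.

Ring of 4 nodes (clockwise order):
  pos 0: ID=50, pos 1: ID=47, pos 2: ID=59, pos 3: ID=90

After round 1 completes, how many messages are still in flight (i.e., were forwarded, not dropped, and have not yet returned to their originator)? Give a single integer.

Answer: 2

Derivation:
Round 1: pos1(id47) recv 50: fwd; pos2(id59) recv 47: drop; pos3(id90) recv 59: drop; pos0(id50) recv 90: fwd
After round 1: 2 messages still in flight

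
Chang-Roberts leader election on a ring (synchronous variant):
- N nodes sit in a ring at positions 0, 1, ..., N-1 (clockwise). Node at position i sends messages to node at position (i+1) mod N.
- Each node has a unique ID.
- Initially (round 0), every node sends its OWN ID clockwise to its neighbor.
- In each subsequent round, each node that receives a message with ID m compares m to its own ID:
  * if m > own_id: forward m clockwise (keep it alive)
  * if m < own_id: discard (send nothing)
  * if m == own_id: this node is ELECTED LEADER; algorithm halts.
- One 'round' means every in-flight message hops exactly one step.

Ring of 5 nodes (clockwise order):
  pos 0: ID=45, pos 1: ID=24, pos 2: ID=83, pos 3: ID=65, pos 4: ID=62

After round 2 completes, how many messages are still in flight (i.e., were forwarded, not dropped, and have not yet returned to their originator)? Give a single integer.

Round 1: pos1(id24) recv 45: fwd; pos2(id83) recv 24: drop; pos3(id65) recv 83: fwd; pos4(id62) recv 65: fwd; pos0(id45) recv 62: fwd
Round 2: pos2(id83) recv 45: drop; pos4(id62) recv 83: fwd; pos0(id45) recv 65: fwd; pos1(id24) recv 62: fwd
After round 2: 3 messages still in flight

Answer: 3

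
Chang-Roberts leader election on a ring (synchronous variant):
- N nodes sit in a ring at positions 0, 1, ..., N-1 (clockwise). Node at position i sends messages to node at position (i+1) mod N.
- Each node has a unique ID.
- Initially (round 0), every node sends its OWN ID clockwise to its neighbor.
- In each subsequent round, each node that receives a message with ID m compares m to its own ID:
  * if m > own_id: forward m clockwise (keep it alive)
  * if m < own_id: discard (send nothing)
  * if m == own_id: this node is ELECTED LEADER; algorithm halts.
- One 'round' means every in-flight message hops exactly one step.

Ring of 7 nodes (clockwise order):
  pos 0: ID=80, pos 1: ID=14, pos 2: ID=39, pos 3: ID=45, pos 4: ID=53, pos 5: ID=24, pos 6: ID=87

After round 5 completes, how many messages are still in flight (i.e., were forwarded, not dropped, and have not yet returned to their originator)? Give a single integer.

Round 1: pos1(id14) recv 80: fwd; pos2(id39) recv 14: drop; pos3(id45) recv 39: drop; pos4(id53) recv 45: drop; pos5(id24) recv 53: fwd; pos6(id87) recv 24: drop; pos0(id80) recv 87: fwd
Round 2: pos2(id39) recv 80: fwd; pos6(id87) recv 53: drop; pos1(id14) recv 87: fwd
Round 3: pos3(id45) recv 80: fwd; pos2(id39) recv 87: fwd
Round 4: pos4(id53) recv 80: fwd; pos3(id45) recv 87: fwd
Round 5: pos5(id24) recv 80: fwd; pos4(id53) recv 87: fwd
After round 5: 2 messages still in flight

Answer: 2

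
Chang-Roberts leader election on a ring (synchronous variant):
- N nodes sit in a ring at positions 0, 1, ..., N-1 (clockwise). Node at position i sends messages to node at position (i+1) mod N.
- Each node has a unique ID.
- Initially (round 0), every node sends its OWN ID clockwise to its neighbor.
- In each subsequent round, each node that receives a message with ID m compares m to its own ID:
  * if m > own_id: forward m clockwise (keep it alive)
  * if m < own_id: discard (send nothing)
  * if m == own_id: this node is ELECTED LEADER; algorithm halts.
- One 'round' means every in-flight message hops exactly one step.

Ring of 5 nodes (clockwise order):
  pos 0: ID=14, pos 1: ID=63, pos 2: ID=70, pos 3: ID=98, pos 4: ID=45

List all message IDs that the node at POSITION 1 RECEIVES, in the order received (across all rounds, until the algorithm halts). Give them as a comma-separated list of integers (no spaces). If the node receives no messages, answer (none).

Round 1: pos1(id63) recv 14: drop; pos2(id70) recv 63: drop; pos3(id98) recv 70: drop; pos4(id45) recv 98: fwd; pos0(id14) recv 45: fwd
Round 2: pos0(id14) recv 98: fwd; pos1(id63) recv 45: drop
Round 3: pos1(id63) recv 98: fwd
Round 4: pos2(id70) recv 98: fwd
Round 5: pos3(id98) recv 98: ELECTED

Answer: 14,45,98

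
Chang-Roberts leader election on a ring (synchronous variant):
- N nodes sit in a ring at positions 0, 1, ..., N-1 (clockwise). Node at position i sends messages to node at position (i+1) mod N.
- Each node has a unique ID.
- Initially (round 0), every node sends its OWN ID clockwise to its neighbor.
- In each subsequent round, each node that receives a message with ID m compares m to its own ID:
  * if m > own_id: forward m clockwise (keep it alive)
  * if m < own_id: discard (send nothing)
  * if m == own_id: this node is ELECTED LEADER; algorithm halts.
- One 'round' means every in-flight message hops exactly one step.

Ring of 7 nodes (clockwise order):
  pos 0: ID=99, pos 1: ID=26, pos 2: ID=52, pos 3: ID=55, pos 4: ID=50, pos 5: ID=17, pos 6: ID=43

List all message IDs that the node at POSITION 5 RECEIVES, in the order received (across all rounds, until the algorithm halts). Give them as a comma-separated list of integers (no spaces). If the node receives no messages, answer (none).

Answer: 50,55,99

Derivation:
Round 1: pos1(id26) recv 99: fwd; pos2(id52) recv 26: drop; pos3(id55) recv 52: drop; pos4(id50) recv 55: fwd; pos5(id17) recv 50: fwd; pos6(id43) recv 17: drop; pos0(id99) recv 43: drop
Round 2: pos2(id52) recv 99: fwd; pos5(id17) recv 55: fwd; pos6(id43) recv 50: fwd
Round 3: pos3(id55) recv 99: fwd; pos6(id43) recv 55: fwd; pos0(id99) recv 50: drop
Round 4: pos4(id50) recv 99: fwd; pos0(id99) recv 55: drop
Round 5: pos5(id17) recv 99: fwd
Round 6: pos6(id43) recv 99: fwd
Round 7: pos0(id99) recv 99: ELECTED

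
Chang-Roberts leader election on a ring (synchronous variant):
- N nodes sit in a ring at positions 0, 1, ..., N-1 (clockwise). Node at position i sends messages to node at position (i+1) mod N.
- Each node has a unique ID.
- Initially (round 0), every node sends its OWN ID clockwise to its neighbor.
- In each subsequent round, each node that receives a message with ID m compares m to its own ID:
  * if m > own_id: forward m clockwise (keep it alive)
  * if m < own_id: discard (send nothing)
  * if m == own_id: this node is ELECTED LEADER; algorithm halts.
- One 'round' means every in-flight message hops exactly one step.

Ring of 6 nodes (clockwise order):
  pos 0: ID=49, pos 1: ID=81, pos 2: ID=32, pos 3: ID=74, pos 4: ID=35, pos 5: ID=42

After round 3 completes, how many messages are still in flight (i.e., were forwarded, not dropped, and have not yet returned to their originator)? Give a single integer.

Answer: 2

Derivation:
Round 1: pos1(id81) recv 49: drop; pos2(id32) recv 81: fwd; pos3(id74) recv 32: drop; pos4(id35) recv 74: fwd; pos5(id42) recv 35: drop; pos0(id49) recv 42: drop
Round 2: pos3(id74) recv 81: fwd; pos5(id42) recv 74: fwd
Round 3: pos4(id35) recv 81: fwd; pos0(id49) recv 74: fwd
After round 3: 2 messages still in flight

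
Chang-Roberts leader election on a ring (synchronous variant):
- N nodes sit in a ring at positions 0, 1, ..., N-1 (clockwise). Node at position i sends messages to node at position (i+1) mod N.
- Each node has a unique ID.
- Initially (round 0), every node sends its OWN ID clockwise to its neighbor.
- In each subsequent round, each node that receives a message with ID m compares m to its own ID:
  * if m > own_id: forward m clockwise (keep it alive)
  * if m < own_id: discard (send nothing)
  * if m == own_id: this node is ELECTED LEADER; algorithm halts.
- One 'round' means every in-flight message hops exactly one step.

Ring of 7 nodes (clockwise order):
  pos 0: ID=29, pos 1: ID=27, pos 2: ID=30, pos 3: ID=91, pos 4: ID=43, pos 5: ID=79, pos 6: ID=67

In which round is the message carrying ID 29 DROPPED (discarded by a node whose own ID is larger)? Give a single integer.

Round 1: pos1(id27) recv 29: fwd; pos2(id30) recv 27: drop; pos3(id91) recv 30: drop; pos4(id43) recv 91: fwd; pos5(id79) recv 43: drop; pos6(id67) recv 79: fwd; pos0(id29) recv 67: fwd
Round 2: pos2(id30) recv 29: drop; pos5(id79) recv 91: fwd; pos0(id29) recv 79: fwd; pos1(id27) recv 67: fwd
Round 3: pos6(id67) recv 91: fwd; pos1(id27) recv 79: fwd; pos2(id30) recv 67: fwd
Round 4: pos0(id29) recv 91: fwd; pos2(id30) recv 79: fwd; pos3(id91) recv 67: drop
Round 5: pos1(id27) recv 91: fwd; pos3(id91) recv 79: drop
Round 6: pos2(id30) recv 91: fwd
Round 7: pos3(id91) recv 91: ELECTED
Message ID 29 originates at pos 0; dropped at pos 2 in round 2

Answer: 2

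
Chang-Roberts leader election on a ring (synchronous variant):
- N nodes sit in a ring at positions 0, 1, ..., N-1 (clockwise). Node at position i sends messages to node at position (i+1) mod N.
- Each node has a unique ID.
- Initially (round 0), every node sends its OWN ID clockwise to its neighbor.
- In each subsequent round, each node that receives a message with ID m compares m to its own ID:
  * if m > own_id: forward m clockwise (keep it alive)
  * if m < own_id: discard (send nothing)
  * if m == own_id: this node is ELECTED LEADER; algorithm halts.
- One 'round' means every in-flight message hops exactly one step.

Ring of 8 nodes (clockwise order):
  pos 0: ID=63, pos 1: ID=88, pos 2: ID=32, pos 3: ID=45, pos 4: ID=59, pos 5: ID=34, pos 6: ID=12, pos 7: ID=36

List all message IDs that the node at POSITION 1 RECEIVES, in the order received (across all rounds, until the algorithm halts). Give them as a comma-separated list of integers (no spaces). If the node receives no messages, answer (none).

Answer: 63,88

Derivation:
Round 1: pos1(id88) recv 63: drop; pos2(id32) recv 88: fwd; pos3(id45) recv 32: drop; pos4(id59) recv 45: drop; pos5(id34) recv 59: fwd; pos6(id12) recv 34: fwd; pos7(id36) recv 12: drop; pos0(id63) recv 36: drop
Round 2: pos3(id45) recv 88: fwd; pos6(id12) recv 59: fwd; pos7(id36) recv 34: drop
Round 3: pos4(id59) recv 88: fwd; pos7(id36) recv 59: fwd
Round 4: pos5(id34) recv 88: fwd; pos0(id63) recv 59: drop
Round 5: pos6(id12) recv 88: fwd
Round 6: pos7(id36) recv 88: fwd
Round 7: pos0(id63) recv 88: fwd
Round 8: pos1(id88) recv 88: ELECTED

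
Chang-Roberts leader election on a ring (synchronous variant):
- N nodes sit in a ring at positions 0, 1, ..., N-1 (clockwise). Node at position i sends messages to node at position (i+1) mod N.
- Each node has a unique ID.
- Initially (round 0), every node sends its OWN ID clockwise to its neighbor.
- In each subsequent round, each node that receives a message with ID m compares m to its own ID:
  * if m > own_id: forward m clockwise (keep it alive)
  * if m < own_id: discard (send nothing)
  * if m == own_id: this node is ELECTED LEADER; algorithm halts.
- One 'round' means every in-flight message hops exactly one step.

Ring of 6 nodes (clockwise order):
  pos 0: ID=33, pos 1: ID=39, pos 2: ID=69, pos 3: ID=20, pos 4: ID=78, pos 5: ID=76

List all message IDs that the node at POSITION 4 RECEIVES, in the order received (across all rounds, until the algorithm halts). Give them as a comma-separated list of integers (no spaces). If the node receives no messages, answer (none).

Round 1: pos1(id39) recv 33: drop; pos2(id69) recv 39: drop; pos3(id20) recv 69: fwd; pos4(id78) recv 20: drop; pos5(id76) recv 78: fwd; pos0(id33) recv 76: fwd
Round 2: pos4(id78) recv 69: drop; pos0(id33) recv 78: fwd; pos1(id39) recv 76: fwd
Round 3: pos1(id39) recv 78: fwd; pos2(id69) recv 76: fwd
Round 4: pos2(id69) recv 78: fwd; pos3(id20) recv 76: fwd
Round 5: pos3(id20) recv 78: fwd; pos4(id78) recv 76: drop
Round 6: pos4(id78) recv 78: ELECTED

Answer: 20,69,76,78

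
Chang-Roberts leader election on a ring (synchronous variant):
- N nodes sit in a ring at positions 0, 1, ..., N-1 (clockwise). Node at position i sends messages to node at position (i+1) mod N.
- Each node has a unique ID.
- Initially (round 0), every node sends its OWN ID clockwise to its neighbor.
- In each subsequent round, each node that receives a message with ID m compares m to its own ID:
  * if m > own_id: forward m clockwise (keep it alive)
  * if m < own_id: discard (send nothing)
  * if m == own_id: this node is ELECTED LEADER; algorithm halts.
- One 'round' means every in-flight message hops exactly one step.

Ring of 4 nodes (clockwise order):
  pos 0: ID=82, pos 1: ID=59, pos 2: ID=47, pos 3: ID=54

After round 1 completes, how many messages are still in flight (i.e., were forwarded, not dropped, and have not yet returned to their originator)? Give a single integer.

Answer: 2

Derivation:
Round 1: pos1(id59) recv 82: fwd; pos2(id47) recv 59: fwd; pos3(id54) recv 47: drop; pos0(id82) recv 54: drop
After round 1: 2 messages still in flight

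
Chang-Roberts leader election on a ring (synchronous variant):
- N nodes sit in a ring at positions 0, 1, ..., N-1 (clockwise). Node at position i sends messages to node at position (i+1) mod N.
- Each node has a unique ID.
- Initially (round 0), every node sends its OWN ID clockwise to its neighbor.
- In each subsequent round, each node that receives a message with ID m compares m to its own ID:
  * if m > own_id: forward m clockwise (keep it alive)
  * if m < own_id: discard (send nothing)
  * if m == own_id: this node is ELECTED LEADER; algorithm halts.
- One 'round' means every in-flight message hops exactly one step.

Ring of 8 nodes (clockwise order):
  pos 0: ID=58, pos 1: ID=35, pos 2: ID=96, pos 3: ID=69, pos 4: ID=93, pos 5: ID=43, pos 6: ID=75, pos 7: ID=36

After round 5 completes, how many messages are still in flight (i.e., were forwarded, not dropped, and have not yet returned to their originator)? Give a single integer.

Answer: 2

Derivation:
Round 1: pos1(id35) recv 58: fwd; pos2(id96) recv 35: drop; pos3(id69) recv 96: fwd; pos4(id93) recv 69: drop; pos5(id43) recv 93: fwd; pos6(id75) recv 43: drop; pos7(id36) recv 75: fwd; pos0(id58) recv 36: drop
Round 2: pos2(id96) recv 58: drop; pos4(id93) recv 96: fwd; pos6(id75) recv 93: fwd; pos0(id58) recv 75: fwd
Round 3: pos5(id43) recv 96: fwd; pos7(id36) recv 93: fwd; pos1(id35) recv 75: fwd
Round 4: pos6(id75) recv 96: fwd; pos0(id58) recv 93: fwd; pos2(id96) recv 75: drop
Round 5: pos7(id36) recv 96: fwd; pos1(id35) recv 93: fwd
After round 5: 2 messages still in flight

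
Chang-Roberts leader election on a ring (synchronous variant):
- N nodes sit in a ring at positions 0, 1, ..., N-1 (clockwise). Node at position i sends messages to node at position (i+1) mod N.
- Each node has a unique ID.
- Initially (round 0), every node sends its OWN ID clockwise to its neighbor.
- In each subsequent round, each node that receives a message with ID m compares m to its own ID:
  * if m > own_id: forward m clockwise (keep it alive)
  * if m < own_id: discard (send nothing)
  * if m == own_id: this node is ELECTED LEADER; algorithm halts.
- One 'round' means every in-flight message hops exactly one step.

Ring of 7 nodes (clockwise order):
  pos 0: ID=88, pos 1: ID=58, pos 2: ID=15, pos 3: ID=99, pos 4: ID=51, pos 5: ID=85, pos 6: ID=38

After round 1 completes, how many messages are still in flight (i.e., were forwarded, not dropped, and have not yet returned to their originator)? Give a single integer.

Round 1: pos1(id58) recv 88: fwd; pos2(id15) recv 58: fwd; pos3(id99) recv 15: drop; pos4(id51) recv 99: fwd; pos5(id85) recv 51: drop; pos6(id38) recv 85: fwd; pos0(id88) recv 38: drop
After round 1: 4 messages still in flight

Answer: 4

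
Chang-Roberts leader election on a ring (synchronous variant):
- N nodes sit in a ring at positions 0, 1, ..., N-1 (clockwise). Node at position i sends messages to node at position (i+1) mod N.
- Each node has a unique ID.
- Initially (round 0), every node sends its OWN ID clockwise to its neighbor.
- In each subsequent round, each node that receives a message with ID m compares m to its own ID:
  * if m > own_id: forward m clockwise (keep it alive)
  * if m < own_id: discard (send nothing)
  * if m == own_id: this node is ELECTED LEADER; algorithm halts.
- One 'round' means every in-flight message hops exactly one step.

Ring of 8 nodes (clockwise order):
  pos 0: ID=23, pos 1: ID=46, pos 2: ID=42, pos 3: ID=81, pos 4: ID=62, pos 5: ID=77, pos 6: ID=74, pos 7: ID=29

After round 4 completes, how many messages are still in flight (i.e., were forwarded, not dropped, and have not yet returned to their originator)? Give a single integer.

Answer: 3

Derivation:
Round 1: pos1(id46) recv 23: drop; pos2(id42) recv 46: fwd; pos3(id81) recv 42: drop; pos4(id62) recv 81: fwd; pos5(id77) recv 62: drop; pos6(id74) recv 77: fwd; pos7(id29) recv 74: fwd; pos0(id23) recv 29: fwd
Round 2: pos3(id81) recv 46: drop; pos5(id77) recv 81: fwd; pos7(id29) recv 77: fwd; pos0(id23) recv 74: fwd; pos1(id46) recv 29: drop
Round 3: pos6(id74) recv 81: fwd; pos0(id23) recv 77: fwd; pos1(id46) recv 74: fwd
Round 4: pos7(id29) recv 81: fwd; pos1(id46) recv 77: fwd; pos2(id42) recv 74: fwd
After round 4: 3 messages still in flight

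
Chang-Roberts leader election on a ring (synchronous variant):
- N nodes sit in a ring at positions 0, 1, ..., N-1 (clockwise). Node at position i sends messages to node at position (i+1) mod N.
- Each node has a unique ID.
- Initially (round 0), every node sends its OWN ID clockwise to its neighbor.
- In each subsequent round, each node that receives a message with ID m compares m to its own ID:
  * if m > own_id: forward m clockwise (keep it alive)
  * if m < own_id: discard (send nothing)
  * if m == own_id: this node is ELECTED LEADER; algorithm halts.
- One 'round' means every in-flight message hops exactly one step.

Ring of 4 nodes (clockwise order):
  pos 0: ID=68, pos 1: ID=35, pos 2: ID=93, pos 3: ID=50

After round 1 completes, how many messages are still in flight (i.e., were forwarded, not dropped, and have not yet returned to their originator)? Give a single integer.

Answer: 2

Derivation:
Round 1: pos1(id35) recv 68: fwd; pos2(id93) recv 35: drop; pos3(id50) recv 93: fwd; pos0(id68) recv 50: drop
After round 1: 2 messages still in flight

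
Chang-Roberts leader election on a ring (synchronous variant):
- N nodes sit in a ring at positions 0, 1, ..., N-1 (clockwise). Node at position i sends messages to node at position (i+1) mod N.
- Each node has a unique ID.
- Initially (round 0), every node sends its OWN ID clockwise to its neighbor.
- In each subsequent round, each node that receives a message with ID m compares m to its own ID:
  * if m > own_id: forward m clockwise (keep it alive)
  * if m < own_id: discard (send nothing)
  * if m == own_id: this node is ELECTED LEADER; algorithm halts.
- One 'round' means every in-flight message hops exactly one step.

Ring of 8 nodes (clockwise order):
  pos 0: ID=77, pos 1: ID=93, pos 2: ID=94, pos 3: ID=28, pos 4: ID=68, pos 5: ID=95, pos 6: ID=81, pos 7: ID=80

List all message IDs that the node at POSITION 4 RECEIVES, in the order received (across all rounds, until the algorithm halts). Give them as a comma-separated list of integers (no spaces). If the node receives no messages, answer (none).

Round 1: pos1(id93) recv 77: drop; pos2(id94) recv 93: drop; pos3(id28) recv 94: fwd; pos4(id68) recv 28: drop; pos5(id95) recv 68: drop; pos6(id81) recv 95: fwd; pos7(id80) recv 81: fwd; pos0(id77) recv 80: fwd
Round 2: pos4(id68) recv 94: fwd; pos7(id80) recv 95: fwd; pos0(id77) recv 81: fwd; pos1(id93) recv 80: drop
Round 3: pos5(id95) recv 94: drop; pos0(id77) recv 95: fwd; pos1(id93) recv 81: drop
Round 4: pos1(id93) recv 95: fwd
Round 5: pos2(id94) recv 95: fwd
Round 6: pos3(id28) recv 95: fwd
Round 7: pos4(id68) recv 95: fwd
Round 8: pos5(id95) recv 95: ELECTED

Answer: 28,94,95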